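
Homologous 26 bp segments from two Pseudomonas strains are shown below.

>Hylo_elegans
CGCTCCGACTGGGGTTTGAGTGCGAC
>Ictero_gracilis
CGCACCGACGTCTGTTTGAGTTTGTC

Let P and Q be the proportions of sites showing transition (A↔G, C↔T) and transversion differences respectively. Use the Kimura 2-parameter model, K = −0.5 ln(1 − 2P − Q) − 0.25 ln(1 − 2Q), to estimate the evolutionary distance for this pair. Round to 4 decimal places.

Mismatches occur at site 4 (T↔A, transversion), site 10 (T↔G, transversion), site 11 (G↔T, transversion), site 12 (G↔C, transversion), site 13 (G↔T, transversion), site 22 (G↔T, transversion), site 23 (C↔T, transition), site 25 (A↔T, transversion).
Of the 8 differences, 1 transition and 7 transversions over 26 sites: P = 1/26 = 0.038462, Q = 7/26 = 0.269231.
d = −0.5·ln(0.653845) − 0.25·ln(0.461538) = −0.5·(-0.424885) − 0.25·(-0.773191) = 0.4057.

0.4057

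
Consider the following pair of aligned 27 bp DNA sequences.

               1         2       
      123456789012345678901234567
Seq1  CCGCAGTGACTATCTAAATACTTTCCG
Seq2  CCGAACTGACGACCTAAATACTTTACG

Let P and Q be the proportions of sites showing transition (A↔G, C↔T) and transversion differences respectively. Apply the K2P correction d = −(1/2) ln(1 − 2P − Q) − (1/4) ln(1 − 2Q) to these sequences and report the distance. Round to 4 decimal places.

0.2135

The sequences differ at positions 4 (C/A, transversion), 6 (G/C, transversion), 11 (T/G, transversion), 13 (T/C, transition), 25 (C/A, transversion).
Of the 5 differences, 1 transition and 4 transversions over 27 sites: P = 1/27 = 0.037037, Q = 4/27 = 0.148148.
d = −0.5·ln(0.777778) − 0.25·ln(0.703704) = −0.5·(-0.251314) − 0.25·(-0.351397) = 0.2135.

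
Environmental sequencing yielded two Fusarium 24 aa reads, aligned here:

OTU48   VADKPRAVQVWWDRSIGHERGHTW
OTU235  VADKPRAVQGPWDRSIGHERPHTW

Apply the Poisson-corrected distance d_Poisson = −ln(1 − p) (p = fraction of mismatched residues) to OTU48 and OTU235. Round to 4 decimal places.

Differing sites — 10:V/G; 11:W/P; 21:G/P.
p = 3/24 = 0.125000.
d = −ln(1 − 0.125000) = −ln(0.875000) = 0.1335.

0.1335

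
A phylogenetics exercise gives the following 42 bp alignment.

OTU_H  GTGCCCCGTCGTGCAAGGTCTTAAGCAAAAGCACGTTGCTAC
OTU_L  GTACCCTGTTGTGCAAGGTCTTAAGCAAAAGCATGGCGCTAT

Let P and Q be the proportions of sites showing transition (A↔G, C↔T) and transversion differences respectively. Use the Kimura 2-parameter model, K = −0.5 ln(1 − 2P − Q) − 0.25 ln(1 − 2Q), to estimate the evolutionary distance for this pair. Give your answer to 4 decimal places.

Mismatches occur at site 3 (G↔A, transition), site 7 (C↔T, transition), site 10 (C↔T, transition), site 34 (C↔T, transition), site 36 (T↔G, transversion), site 37 (T↔C, transition), site 42 (C↔T, transition).
Of the 7 differences, 6 transitions and 1 transversion over 42 sites: P = 6/42 = 0.142857, Q = 1/42 = 0.023810.
d = −0.5·ln(0.690476) − 0.25·ln(0.952380) = −0.5·(-0.370374) − 0.25·(-0.048791) = 0.1974.

0.1974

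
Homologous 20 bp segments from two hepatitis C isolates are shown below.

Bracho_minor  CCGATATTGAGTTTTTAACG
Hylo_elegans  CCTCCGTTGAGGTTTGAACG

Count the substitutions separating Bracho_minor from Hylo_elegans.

6

Mismatches occur at site 3 (G→T), site 4 (A→C), site 5 (T→C), site 6 (A→G), site 12 (T→G), site 16 (T→G).
That gives 6 mismatches out of 20 aligned sites, so the Hamming distance is 6.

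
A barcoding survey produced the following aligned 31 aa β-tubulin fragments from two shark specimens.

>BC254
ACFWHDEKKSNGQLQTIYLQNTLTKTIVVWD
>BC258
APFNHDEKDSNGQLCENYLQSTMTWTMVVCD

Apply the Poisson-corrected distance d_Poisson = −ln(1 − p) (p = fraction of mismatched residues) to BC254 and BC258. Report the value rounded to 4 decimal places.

Mismatches occur at site 2 (C/P), site 4 (W/N), site 9 (K/D), site 15 (Q/C), site 16 (T/E), site 17 (I/N), site 21 (N/S), site 23 (L/M), site 25 (K/W), site 27 (I/M), site 30 (W/C).
p = 11/31 = 0.354839.
d = −ln(1 − 0.354839) = −ln(0.645161) = 0.4383.

0.4383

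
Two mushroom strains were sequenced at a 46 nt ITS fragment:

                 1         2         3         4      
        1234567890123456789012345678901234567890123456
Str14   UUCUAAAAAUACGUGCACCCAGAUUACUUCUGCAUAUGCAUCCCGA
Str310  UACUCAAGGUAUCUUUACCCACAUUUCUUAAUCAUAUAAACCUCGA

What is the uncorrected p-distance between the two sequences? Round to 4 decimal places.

Mismatches occur at site 2 (U→A), site 5 (A→C), site 8 (A→G), site 9 (A→G), site 12 (C→U), site 13 (G→C), site 15 (G→U), site 16 (C→U), site 22 (G→C), site 26 (A→U), site 30 (C→A), site 31 (U→A), site 32 (G→U), site 38 (G→A), site 39 (C→A), site 41 (U→C), site 43 (C→U).
There are 17 differences over 46 sites, so p = 17/46 = 0.3696.

0.3696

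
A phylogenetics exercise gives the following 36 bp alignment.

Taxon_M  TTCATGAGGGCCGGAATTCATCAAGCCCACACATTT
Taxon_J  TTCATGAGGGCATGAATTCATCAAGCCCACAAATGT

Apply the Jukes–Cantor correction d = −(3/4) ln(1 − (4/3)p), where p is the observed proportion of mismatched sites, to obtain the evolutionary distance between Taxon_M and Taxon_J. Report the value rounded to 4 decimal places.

0.1203

Differing sites — 12:C/A; 13:G/T; 32:C/A; 35:T/G.
p = 4/36 = 0.111111.
d = −0.75 · ln(1 − (4/3)·0.111111) = −0.75 · ln(0.851852) = −0.75 · (-0.160342) = 0.1203.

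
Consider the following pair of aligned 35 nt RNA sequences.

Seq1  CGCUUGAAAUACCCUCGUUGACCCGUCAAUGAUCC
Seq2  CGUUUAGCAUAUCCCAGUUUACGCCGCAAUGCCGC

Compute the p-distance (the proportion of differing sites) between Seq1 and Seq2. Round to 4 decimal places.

0.4000

Mismatches occur at site 3 (C→U), site 6 (G→A), site 7 (A→G), site 8 (A→C), site 12 (C→U), site 15 (U→C), site 16 (C→A), site 20 (G→U), site 23 (C→G), site 25 (G→C), site 26 (U→G), site 32 (A→C), site 33 (U→C), site 34 (C→G).
There are 14 differences over 35 sites, so p = 14/35 = 0.4000.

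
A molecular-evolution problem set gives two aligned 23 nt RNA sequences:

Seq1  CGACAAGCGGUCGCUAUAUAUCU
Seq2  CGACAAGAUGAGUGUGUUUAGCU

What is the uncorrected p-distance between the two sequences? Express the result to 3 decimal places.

Differing sites — 8:C/A; 9:G/U; 11:U/A; 12:C/G; 13:G/U; 14:C/G; 16:A/G; 18:A/U; 21:U/G.
There are 9 differences over 23 sites, so p = 9/23 = 0.391.

0.391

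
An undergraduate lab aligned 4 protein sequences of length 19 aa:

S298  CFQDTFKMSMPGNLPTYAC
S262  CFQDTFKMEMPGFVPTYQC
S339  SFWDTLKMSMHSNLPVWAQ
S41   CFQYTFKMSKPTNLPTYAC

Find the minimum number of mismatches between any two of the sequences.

3

Pairwise Hamming distances:
  S298 vs S262: 4
  S298 vs S339: 8
  S298 vs S41: 3
  S262 vs S339: 12
  S262 vs S41: 7
  S339 vs S41: 10
The smallest is 3, between S298 and S41.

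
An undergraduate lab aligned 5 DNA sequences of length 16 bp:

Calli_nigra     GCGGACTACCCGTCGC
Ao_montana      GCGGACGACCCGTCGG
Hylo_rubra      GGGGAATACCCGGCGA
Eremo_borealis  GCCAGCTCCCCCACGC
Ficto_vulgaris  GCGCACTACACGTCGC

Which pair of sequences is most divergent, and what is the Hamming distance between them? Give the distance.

9

Pairwise Hamming distances:
  Calli_nigra vs Ao_montana: 2
  Calli_nigra vs Hylo_rubra: 4
  Calli_nigra vs Eremo_borealis: 6
  Calli_nigra vs Ficto_vulgaris: 2
  Ao_montana vs Hylo_rubra: 5
  Ao_montana vs Eremo_borealis: 8
  Ao_montana vs Ficto_vulgaris: 4
  Hylo_rubra vs Eremo_borealis: 9
  Hylo_rubra vs Ficto_vulgaris: 6
  Eremo_borealis vs Ficto_vulgaris: 7
The largest is 9, between Hylo_rubra and Eremo_borealis.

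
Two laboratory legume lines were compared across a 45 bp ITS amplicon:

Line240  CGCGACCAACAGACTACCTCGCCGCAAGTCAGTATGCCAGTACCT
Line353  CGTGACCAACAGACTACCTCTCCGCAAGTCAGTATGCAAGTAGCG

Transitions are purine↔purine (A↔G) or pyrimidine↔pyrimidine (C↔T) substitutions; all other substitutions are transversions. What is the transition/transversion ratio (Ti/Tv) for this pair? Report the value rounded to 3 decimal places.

Mismatches occur at site 3 (C→T, transition), site 21 (G→T, transversion), site 38 (C→A, transversion), site 43 (C→G, transversion), site 45 (T→G, transversion).
Of the 5 differences, 1 transition and 4 transversions, so Ti/Tv = 1/4 = 0.250.

0.250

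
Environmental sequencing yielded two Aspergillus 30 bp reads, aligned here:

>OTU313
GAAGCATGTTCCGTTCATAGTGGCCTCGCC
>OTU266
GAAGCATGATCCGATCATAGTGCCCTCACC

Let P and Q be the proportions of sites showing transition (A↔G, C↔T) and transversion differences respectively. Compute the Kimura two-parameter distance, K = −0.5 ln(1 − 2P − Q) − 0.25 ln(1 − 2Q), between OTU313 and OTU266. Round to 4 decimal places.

The sequences differ at positions 9 (T/A, transversion), 14 (T/A, transversion), 23 (G/C, transversion), 28 (G/A, transition).
Of the 4 differences, 1 transition and 3 transversions over 30 sites: P = 1/30 = 0.033333, Q = 3/30 = 0.100000.
d = −0.5·ln(0.833334) − 0.25·ln(0.800000) = −0.5·(-0.182321) − 0.25·(-0.223144) = 0.1469.

0.1469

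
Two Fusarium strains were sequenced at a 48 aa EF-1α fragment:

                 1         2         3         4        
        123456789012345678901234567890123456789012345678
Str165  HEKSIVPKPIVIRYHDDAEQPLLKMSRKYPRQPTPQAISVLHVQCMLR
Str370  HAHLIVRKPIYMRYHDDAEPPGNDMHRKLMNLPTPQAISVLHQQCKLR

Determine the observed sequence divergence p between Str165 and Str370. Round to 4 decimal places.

0.3542

Differing sites — 2:E/A; 3:K/H; 4:S/L; 7:P/R; 11:V/Y; 12:I/M; 20:Q/P; 22:L/G; 23:L/N; 24:K/D; 26:S/H; 29:Y/L; 30:P/M; 31:R/N; 32:Q/L; 43:V/Q; 46:M/K.
There are 17 differences over 48 sites, so p = 17/48 = 0.3542.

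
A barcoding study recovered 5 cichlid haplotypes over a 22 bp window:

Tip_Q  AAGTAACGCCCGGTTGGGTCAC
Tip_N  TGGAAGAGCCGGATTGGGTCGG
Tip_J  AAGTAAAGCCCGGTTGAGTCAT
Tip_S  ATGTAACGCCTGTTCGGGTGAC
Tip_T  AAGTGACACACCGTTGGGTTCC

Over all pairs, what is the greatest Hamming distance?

14

Pairwise Hamming distances:
  Tip_Q vs Tip_N: 9
  Tip_Q vs Tip_J: 3
  Tip_Q vs Tip_S: 5
  Tip_Q vs Tip_T: 6
  Tip_N vs Tip_J: 9
  Tip_N vs Tip_S: 11
  Tip_N vs Tip_T: 14
  Tip_J vs Tip_S: 8
  Tip_J vs Tip_T: 9
  Tip_S vs Tip_T: 10
The largest is 14, between Tip_N and Tip_T.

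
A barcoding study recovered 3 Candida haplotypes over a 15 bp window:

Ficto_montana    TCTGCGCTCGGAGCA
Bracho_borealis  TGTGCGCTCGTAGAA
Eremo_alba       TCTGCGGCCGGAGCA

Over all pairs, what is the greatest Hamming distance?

Pairwise Hamming distances:
  Ficto_montana vs Bracho_borealis: 3
  Ficto_montana vs Eremo_alba: 2
  Bracho_borealis vs Eremo_alba: 5
The largest is 5, between Bracho_borealis and Eremo_alba.

5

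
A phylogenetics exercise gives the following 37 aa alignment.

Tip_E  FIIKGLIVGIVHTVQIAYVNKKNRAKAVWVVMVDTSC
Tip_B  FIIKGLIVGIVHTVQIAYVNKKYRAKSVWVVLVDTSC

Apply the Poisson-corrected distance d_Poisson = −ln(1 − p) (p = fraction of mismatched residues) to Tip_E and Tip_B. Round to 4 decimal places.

Mismatches occur at site 23 (N/Y), site 27 (A/S), site 32 (M/L).
p = 3/37 = 0.081081.
d = −ln(1 − 0.081081) = −ln(0.918919) = 0.0846.

0.0846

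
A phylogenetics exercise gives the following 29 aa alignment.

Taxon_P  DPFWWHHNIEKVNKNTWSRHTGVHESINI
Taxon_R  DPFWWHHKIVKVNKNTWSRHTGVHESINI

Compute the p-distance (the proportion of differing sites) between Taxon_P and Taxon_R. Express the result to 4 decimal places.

0.0690

Mismatches occur at site 8 (N/K), site 10 (E/V).
There are 2 differences over 29 sites, so p = 2/29 = 0.0690.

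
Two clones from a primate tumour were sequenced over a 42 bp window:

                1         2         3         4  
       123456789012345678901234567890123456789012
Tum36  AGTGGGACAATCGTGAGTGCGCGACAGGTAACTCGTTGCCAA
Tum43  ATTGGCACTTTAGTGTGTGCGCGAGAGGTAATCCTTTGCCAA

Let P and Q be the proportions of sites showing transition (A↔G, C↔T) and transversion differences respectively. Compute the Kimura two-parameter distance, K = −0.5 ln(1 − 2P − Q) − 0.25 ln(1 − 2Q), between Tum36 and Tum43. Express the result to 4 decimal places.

The sequences differ at positions 2 (G/T, transversion), 6 (G/C, transversion), 9 (A/T, transversion), 10 (A/T, transversion), 12 (C/A, transversion), 16 (A/T, transversion), 25 (C/G, transversion), 32 (C/T, transition), 33 (T/C, transition), 35 (G/T, transversion).
Of the 10 differences, 2 transitions and 8 transversions over 42 sites: P = 2/42 = 0.047619, Q = 8/42 = 0.190476.
d = −0.5·ln(0.714286) − 0.25·ln(0.619048) = −0.5·(-0.336472) − 0.25·(-0.479572) = 0.2881.

0.2881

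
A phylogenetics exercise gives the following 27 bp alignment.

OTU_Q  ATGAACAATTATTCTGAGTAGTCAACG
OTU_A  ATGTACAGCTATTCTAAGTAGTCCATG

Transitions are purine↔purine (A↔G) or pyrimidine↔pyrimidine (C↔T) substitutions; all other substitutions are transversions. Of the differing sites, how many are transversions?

The sequences differ at positions 4 (A/T, transversion), 8 (A/G, transition), 9 (T/C, transition), 16 (G/A, transition), 24 (A/C, transversion), 26 (C/T, transition).
Of the 6 differences, 4 transitions and 2 transversions, so the answer is 2.

2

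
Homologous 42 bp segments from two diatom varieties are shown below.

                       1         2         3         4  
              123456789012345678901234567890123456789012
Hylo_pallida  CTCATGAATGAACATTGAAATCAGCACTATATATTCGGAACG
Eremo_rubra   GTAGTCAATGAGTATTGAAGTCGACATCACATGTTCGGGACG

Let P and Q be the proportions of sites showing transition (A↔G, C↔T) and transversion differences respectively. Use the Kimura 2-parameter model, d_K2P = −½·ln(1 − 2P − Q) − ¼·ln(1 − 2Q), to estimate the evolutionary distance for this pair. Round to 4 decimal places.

0.4908

The sequences differ at positions 1 (C/G, transversion), 3 (C/A, transversion), 4 (A/G, transition), 6 (G/C, transversion), 12 (A/G, transition), 13 (C/T, transition), 20 (A/G, transition), 23 (A/G, transition), 24 (G/A, transition), 27 (C/T, transition), 28 (T/C, transition), 30 (T/C, transition), 33 (A/G, transition), 39 (A/G, transition).
Of the 14 differences, 11 transitions and 3 transversions over 42 sites: P = 11/42 = 0.261905, Q = 3/42 = 0.071429.
d = −0.5·ln(0.404761) − 0.25·ln(0.857142) = −0.5·(-0.904459) − 0.25·(-0.154152) = 0.4908.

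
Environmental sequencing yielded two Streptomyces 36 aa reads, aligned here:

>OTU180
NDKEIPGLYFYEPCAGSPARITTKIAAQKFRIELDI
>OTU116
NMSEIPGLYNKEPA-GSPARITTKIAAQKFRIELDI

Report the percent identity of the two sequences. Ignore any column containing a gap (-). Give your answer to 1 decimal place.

85.7%

Excluding the 1 gap column leaves 35 comparable sites.
The sequences differ at positions 2 (D/M), 3 (K/S), 10 (F/N), 11 (Y/K), 14 (C/A).
30 of the 35 comparable sites match, so the percent identity is 30/35 × 100 = 85.7%.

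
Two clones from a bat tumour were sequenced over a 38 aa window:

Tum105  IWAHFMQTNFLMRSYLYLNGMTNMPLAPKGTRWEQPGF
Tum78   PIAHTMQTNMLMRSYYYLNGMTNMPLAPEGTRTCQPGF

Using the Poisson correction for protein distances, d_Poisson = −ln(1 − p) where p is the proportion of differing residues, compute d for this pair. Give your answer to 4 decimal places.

0.2364

Mismatches occur at site 1 (I/P), site 2 (W/I), site 5 (F/T), site 10 (F/M), site 16 (L/Y), site 29 (K/E), site 33 (W/T), site 34 (E/C).
p = 8/38 = 0.210526.
d = −ln(1 − 0.210526) = −ln(0.789474) = 0.2364.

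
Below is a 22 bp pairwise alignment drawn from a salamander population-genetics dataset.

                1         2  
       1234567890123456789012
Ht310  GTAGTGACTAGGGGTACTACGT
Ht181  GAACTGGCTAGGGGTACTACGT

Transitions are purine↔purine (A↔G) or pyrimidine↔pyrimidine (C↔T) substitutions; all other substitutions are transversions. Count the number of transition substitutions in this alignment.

1

The sequences differ at positions 2 (T/A, transversion), 4 (G/C, transversion), 7 (A/G, transition).
Of the 3 differences, 1 transition and 2 transversions, so the answer is 1.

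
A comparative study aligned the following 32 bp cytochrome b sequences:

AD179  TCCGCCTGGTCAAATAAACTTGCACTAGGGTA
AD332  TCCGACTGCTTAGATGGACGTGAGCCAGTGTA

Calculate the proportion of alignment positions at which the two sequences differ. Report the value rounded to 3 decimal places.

0.344

Differing sites — 5:C/A; 9:G/C; 11:C/T; 13:A/G; 16:A/G; 17:A/G; 20:T/G; 23:C/A; 24:A/G; 26:T/C; 29:G/T.
There are 11 differences over 32 sites, so p = 11/32 = 0.344.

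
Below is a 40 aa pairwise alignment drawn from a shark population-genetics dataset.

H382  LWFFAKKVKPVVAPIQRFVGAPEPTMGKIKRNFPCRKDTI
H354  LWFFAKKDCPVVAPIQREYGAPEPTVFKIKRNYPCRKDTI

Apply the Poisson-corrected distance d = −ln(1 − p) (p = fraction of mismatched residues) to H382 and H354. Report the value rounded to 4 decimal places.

Differing sites — 8:V/D; 9:K/C; 18:F/E; 19:V/Y; 26:M/V; 27:G/F; 33:F/Y.
p = 7/40 = 0.175000.
d = −ln(1 − 0.175000) = −ln(0.825000) = 0.1924.

0.1924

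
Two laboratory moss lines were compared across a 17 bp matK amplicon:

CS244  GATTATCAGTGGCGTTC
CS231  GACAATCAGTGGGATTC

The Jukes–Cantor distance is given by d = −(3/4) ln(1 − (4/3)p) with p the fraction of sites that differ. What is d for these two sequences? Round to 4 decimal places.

0.2824

Differing sites — 3:T/C; 4:T/A; 13:C/G; 14:G/A.
p = 4/17 = 0.235294.
d = −0.75 · ln(1 − (4/3)·0.235294) = −0.75 · ln(0.686275) = −0.75 · (-0.376477) = 0.2824.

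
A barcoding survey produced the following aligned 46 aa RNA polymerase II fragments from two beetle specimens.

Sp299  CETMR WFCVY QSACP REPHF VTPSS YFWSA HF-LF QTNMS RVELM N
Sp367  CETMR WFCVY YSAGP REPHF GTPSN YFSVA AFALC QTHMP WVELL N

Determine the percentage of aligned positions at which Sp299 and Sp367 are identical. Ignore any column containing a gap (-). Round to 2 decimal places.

Excluding the 1 gap column leaves 45 comparable sites.
Mismatches occur at site 11 (Q→Y), site 14 (C→G), site 21 (V→G), site 25 (S→N), site 28 (W→S), site 29 (S→V), site 31 (H→A), site 35 (F→C), site 38 (N→H), site 40 (S→P), site 41 (R→W), site 45 (M→L).
33 of the 45 comparable sites match, so the percent identity is 33/45 × 100 = 73.33%.

73.33%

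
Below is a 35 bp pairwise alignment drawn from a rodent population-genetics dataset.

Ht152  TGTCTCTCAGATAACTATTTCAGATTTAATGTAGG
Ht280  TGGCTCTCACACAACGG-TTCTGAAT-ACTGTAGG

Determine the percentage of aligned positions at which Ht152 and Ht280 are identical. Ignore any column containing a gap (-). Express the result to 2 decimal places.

Excluding the 2 gap columns leaves 33 comparable sites.
Differing sites — 3:T/G; 10:G/C; 12:T/C; 16:T/G; 17:A/G; 22:A/T; 25:T/A; 29:A/C.
25 of the 33 comparable sites match, so the percent identity is 25/33 × 100 = 75.76%.

75.76%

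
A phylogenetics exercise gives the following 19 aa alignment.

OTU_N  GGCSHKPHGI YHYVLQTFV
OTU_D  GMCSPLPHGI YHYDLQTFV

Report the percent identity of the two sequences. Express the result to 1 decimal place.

78.9%

Differing sites — 2:G/M; 5:H/P; 6:K/L; 14:V/D.
15 of the 19 sites match, so the percent identity is 15/19 × 100 = 78.9%.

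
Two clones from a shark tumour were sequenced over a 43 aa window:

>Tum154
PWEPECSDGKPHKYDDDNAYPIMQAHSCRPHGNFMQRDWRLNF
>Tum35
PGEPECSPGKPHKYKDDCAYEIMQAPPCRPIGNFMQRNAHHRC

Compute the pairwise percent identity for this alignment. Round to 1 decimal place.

67.4%

Mismatches occur at site 2 (W→G), site 8 (D→P), site 15 (D→K), site 18 (N→C), site 21 (P→E), site 26 (H→P), site 27 (S→P), site 31 (H→I), site 38 (D→N), site 39 (W→A), site 40 (R→H), site 41 (L→H), site 42 (N→R), site 43 (F→C).
29 of the 43 sites match, so the percent identity is 29/43 × 100 = 67.4%.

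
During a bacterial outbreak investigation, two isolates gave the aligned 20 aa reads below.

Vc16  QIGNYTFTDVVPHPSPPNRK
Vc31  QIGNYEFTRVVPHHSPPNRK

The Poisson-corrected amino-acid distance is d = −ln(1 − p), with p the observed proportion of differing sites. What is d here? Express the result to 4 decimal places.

The sequences differ at positions 6 (T/E), 9 (D/R), 14 (P/H).
p = 3/20 = 0.150000.
d = −ln(1 − 0.150000) = −ln(0.850000) = 0.1625.

0.1625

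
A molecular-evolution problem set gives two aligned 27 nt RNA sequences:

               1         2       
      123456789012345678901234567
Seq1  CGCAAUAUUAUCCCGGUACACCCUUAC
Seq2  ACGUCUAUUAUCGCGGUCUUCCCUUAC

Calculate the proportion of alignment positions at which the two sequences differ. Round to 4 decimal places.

Mismatches occur at site 1 (C/A), site 2 (G/C), site 3 (C/G), site 4 (A/U), site 5 (A/C), site 13 (C/G), site 18 (A/C), site 19 (C/U), site 20 (A/U).
There are 9 differences over 27 sites, so p = 9/27 = 0.3333.

0.3333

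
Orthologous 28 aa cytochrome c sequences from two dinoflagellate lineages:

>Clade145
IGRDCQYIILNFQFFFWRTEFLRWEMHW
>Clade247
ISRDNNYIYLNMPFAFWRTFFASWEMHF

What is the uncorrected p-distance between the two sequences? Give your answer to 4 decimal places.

The sequences differ at positions 2 (G/S), 5 (C/N), 6 (Q/N), 9 (I/Y), 12 (F/M), 13 (Q/P), 15 (F/A), 20 (E/F), 22 (L/A), 23 (R/S), 28 (W/F).
There are 11 differences over 28 sites, so p = 11/28 = 0.3929.

0.3929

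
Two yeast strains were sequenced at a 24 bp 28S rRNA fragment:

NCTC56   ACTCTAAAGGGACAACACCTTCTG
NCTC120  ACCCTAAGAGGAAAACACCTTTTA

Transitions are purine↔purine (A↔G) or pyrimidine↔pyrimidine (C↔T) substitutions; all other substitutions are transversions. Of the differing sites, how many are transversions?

1

Mismatches occur at site 3 (T/C, transition), site 8 (A/G, transition), site 9 (G/A, transition), site 13 (C/A, transversion), site 22 (C/T, transition), site 24 (G/A, transition).
Of the 6 differences, 5 transitions and 1 transversion, so the answer is 1.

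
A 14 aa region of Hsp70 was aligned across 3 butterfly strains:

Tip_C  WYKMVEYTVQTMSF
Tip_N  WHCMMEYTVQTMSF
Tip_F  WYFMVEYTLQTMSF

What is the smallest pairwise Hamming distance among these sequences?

Pairwise Hamming distances:
  Tip_C vs Tip_N: 3
  Tip_C vs Tip_F: 2
  Tip_N vs Tip_F: 4
The smallest is 2, between Tip_C and Tip_F.

2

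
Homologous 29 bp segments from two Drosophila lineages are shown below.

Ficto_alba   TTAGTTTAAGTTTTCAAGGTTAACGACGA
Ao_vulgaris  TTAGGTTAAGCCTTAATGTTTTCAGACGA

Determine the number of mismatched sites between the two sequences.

9

The sequences differ at positions 5 (T/G), 11 (T/C), 12 (T/C), 15 (C/A), 17 (A/T), 19 (G/T), 22 (A/T), 23 (A/C), 24 (C/A).
That gives 9 mismatches out of 29 aligned sites, so the Hamming distance is 9.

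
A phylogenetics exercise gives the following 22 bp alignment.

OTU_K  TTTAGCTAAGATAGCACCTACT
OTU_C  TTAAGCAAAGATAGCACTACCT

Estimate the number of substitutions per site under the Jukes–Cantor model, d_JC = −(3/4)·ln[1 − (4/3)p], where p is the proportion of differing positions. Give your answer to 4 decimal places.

Differing sites — 3:T/A; 7:T/A; 18:C/T; 19:T/A; 20:A/C.
p = 5/22 = 0.227273.
d = −0.75 · ln(1 − (4/3)·0.227273) = −0.75 · ln(0.696969) = −0.75 · (-0.361014) = 0.2708.

0.2708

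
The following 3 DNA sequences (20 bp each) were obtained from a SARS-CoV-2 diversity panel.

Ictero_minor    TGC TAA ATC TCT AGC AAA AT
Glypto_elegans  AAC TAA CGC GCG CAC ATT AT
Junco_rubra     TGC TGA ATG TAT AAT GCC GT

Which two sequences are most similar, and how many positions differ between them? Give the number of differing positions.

Pairwise Hamming distances:
  Ictero_minor vs Glypto_elegans: 10
  Ictero_minor vs Junco_rubra: 9
  Glypto_elegans vs Junco_rubra: 15
The smallest is 9, between Ictero_minor and Junco_rubra.

9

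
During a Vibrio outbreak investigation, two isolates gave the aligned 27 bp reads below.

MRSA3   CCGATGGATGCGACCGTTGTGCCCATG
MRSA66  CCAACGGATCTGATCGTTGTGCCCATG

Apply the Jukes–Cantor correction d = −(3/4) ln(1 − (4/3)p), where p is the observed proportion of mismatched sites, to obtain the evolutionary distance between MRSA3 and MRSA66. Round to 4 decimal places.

0.2127

The sequences differ at positions 3 (G/A), 5 (T/C), 10 (G/C), 11 (C/T), 14 (C/T).
p = 5/27 = 0.185185.
d = −0.75 · ln(1 − (4/3)·0.185185) = −0.75 · ln(0.753087) = −0.75 · (-0.283575) = 0.2127.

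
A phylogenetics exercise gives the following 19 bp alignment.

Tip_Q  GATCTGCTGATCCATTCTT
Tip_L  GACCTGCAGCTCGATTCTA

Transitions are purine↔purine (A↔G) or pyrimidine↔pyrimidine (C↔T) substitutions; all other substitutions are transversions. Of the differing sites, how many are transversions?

4

Mismatches occur at site 3 (T→C, transition), site 8 (T→A, transversion), site 10 (A→C, transversion), site 13 (C→G, transversion), site 19 (T→A, transversion).
Of the 5 differences, 1 transition and 4 transversions, so the answer is 4.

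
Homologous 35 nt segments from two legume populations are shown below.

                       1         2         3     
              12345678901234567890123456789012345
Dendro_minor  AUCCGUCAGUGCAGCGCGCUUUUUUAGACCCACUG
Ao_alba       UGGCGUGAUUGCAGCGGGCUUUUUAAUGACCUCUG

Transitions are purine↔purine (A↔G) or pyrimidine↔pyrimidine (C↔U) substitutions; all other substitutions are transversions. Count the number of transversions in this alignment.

Mismatches occur at site 1 (A/U, transversion), site 2 (U/G, transversion), site 3 (C/G, transversion), site 7 (C/G, transversion), site 9 (G/U, transversion), site 17 (C/G, transversion), site 25 (U/A, transversion), site 27 (G/U, transversion), site 28 (A/G, transition), site 29 (C/A, transversion), site 32 (A/U, transversion).
Of the 11 differences, 1 transition and 10 transversions, so the answer is 10.

10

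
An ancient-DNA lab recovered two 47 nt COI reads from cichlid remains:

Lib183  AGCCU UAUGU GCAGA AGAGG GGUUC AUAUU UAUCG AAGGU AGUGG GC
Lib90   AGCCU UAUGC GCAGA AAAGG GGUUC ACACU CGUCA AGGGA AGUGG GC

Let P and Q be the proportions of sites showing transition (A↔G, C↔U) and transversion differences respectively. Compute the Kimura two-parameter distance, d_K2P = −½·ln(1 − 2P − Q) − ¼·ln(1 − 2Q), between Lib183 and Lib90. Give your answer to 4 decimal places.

The sequences differ at positions 10 (U/C, transition), 17 (G/A, transition), 27 (U/C, transition), 29 (U/C, transition), 31 (U/C, transition), 32 (A/G, transition), 35 (G/A, transition), 37 (A/G, transition), 40 (U/A, transversion).
Of the 9 differences, 8 transitions and 1 transversion over 47 sites: P = 8/47 = 0.170213, Q = 1/47 = 0.021277.
d = −0.5·ln(0.638297) − 0.25·ln(0.957446) = −0.5·(-0.448952) − 0.25·(-0.043486) = 0.2353.

0.2353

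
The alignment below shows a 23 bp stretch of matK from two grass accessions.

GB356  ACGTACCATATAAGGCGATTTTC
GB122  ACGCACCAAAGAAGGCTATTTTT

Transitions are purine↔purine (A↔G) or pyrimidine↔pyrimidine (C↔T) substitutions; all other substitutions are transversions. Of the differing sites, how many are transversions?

Mismatches occur at site 4 (T→C, transition), site 9 (T→A, transversion), site 11 (T→G, transversion), site 17 (G→T, transversion), site 23 (C→T, transition).
Of the 5 differences, 2 transitions and 3 transversions, so the answer is 3.

3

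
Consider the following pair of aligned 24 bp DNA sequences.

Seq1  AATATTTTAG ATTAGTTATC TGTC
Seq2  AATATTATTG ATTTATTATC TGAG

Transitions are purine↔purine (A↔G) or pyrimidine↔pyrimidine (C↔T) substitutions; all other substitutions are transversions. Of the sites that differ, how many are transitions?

Mismatches occur at site 7 (T↔A, transversion), site 9 (A↔T, transversion), site 14 (A↔T, transversion), site 15 (G↔A, transition), site 23 (T↔A, transversion), site 24 (C↔G, transversion).
Of the 6 differences, 1 transition and 5 transversions, so the answer is 1.

1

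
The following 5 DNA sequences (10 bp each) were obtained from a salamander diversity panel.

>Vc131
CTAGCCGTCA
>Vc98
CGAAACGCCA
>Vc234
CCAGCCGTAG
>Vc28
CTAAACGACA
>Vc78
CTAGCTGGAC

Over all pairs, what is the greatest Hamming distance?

7

Pairwise Hamming distances:
  Vc131 vs Vc98: 4
  Vc131 vs Vc234: 3
  Vc131 vs Vc28: 3
  Vc131 vs Vc78: 4
  Vc98 vs Vc234: 6
  Vc98 vs Vc28: 2
  Vc98 vs Vc78: 7
  Vc234 vs Vc28: 6
  Vc234 vs Vc78: 4
  Vc28 vs Vc78: 6
The largest is 7, between Vc98 and Vc78.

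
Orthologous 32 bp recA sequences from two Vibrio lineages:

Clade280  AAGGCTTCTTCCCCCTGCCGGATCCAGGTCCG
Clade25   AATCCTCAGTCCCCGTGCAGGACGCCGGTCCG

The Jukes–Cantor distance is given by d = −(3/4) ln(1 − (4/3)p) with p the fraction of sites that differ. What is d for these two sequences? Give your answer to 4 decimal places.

The sequences differ at positions 3 (G/T), 4 (G/C), 7 (T/C), 8 (C/A), 9 (T/G), 15 (C/G), 19 (C/A), 23 (T/C), 24 (C/G), 26 (A/C).
p = 10/32 = 0.312500.
d = −0.75 · ln(1 − (4/3)·0.312500) = −0.75 · ln(0.583333) = −0.75 · (-0.538997) = 0.4042.

0.4042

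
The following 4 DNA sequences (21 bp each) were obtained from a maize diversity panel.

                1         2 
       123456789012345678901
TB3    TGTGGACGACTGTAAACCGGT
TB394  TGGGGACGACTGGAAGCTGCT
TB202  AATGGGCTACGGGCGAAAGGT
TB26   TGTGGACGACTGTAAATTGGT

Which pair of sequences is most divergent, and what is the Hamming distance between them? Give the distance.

Pairwise Hamming distances:
  TB3 vs TB394: 5
  TB3 vs TB202: 10
  TB3 vs TB26: 2
  TB394 vs TB202: 12
  TB394 vs TB26: 5
  TB202 vs TB26: 10
The largest is 12, between TB394 and TB202.

12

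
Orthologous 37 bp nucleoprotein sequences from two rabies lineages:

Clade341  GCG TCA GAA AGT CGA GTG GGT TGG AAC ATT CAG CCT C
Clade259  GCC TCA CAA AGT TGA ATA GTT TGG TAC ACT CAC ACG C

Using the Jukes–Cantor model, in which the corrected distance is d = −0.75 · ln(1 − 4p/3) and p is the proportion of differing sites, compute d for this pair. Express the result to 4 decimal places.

Mismatches occur at site 3 (G↔C), site 7 (G↔C), site 13 (C↔T), site 16 (G↔A), site 18 (G↔A), site 20 (G↔T), site 25 (A↔T), site 29 (T↔C), site 33 (G↔C), site 34 (C↔A), site 36 (T↔G).
p = 11/37 = 0.297297.
d = −0.75 · ln(1 − (4/3)·0.297297) = −0.75 · ln(0.603604) = −0.75 · (-0.504837) = 0.3786.

0.3786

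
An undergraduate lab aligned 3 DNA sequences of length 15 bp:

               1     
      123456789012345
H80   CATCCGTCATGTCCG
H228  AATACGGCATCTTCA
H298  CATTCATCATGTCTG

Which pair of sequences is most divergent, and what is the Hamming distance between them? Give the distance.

8

Pairwise Hamming distances:
  H80 vs H228: 6
  H80 vs H298: 3
  H228 vs H298: 8
The largest is 8, between H228 and H298.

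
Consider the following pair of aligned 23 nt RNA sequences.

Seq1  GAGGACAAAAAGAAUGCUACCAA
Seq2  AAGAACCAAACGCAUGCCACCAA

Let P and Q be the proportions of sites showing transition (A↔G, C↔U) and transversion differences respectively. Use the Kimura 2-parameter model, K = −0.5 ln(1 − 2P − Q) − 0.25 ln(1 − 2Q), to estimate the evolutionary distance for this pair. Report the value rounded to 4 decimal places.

The sequences differ at positions 1 (G/A, transition), 4 (G/A, transition), 7 (A/C, transversion), 11 (A/C, transversion), 13 (A/C, transversion), 18 (U/C, transition).
Of the 6 differences, 3 transitions and 3 transversions over 23 sites: P = 3/23 = 0.130435, Q = 3/23 = 0.130435.
d = −0.5·ln(0.608695) − 0.25·ln(0.739130) = −0.5·(-0.496438) − 0.25·(-0.302281) = 0.3238.

0.3238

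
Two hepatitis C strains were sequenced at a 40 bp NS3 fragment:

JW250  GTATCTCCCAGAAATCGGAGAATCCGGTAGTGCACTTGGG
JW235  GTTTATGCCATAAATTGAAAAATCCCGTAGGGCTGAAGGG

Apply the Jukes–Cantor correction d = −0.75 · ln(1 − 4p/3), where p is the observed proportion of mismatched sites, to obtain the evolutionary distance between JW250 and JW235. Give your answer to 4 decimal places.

0.4260

The sequences differ at positions 3 (A/T), 5 (C/A), 7 (C/G), 11 (G/T), 16 (C/T), 18 (G/A), 20 (G/A), 26 (G/C), 31 (T/G), 34 (A/T), 35 (C/G), 36 (T/A), 37 (T/A).
p = 13/40 = 0.325000.
d = −0.75 · ln(1 − (4/3)·0.325000) = −0.75 · ln(0.566667) = −0.75 · (-0.567983) = 0.4260.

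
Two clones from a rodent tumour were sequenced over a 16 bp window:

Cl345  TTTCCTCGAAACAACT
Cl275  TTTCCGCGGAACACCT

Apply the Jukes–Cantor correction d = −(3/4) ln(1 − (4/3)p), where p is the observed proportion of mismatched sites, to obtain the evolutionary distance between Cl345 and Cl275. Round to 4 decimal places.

The sequences differ at positions 6 (T/G), 9 (A/G), 14 (A/C).
p = 3/16 = 0.187500.
d = −0.75 · ln(1 − (4/3)·0.187500) = −0.75 · ln(0.750000) = −0.75 · (-0.287682) = 0.2158.

0.2158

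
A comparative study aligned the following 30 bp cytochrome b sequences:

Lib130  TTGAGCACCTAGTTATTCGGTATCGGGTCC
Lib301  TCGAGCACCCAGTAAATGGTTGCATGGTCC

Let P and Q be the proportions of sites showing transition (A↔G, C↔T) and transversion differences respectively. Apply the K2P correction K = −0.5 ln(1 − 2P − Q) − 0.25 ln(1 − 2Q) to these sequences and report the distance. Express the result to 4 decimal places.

0.4420

Mismatches occur at site 2 (T→C, transition), site 10 (T→C, transition), site 14 (T→A, transversion), site 16 (T→A, transversion), site 18 (C→G, transversion), site 20 (G→T, transversion), site 22 (A→G, transition), site 23 (T→C, transition), site 24 (C→A, transversion), site 25 (G→T, transversion).
Of the 10 differences, 4 transitions and 6 transversions over 30 sites: P = 4/30 = 0.133333, Q = 6/30 = 0.200000.
d = −0.5·ln(0.533334) − 0.25·ln(0.600000) = −0.5·(-0.628607) − 0.25·(-0.510826) = 0.4420.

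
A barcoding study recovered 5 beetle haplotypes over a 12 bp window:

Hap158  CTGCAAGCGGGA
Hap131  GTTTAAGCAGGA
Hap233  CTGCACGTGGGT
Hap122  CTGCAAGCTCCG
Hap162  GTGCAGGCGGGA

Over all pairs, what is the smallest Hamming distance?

2

Pairwise Hamming distances:
  Hap158 vs Hap131: 4
  Hap158 vs Hap233: 3
  Hap158 vs Hap122: 4
  Hap158 vs Hap162: 2
  Hap131 vs Hap233: 7
  Hap131 vs Hap122: 7
  Hap131 vs Hap162: 4
  Hap233 vs Hap122: 6
  Hap233 vs Hap162: 4
  Hap122 vs Hap162: 6
The smallest is 2, between Hap158 and Hap162.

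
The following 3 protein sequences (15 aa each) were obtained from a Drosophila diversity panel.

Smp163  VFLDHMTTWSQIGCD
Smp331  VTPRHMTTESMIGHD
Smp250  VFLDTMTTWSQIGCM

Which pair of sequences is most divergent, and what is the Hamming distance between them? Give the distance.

8

Pairwise Hamming distances:
  Smp163 vs Smp331: 6
  Smp163 vs Smp250: 2
  Smp331 vs Smp250: 8
The largest is 8, between Smp331 and Smp250.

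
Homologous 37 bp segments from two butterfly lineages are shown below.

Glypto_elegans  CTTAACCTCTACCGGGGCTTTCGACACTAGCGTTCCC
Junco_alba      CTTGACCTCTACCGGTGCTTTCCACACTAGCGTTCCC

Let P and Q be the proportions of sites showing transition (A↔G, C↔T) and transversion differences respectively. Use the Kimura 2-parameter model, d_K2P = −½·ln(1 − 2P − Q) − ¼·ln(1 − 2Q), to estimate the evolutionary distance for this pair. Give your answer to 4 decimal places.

Mismatches occur at site 4 (A/G, transition), site 16 (G/T, transversion), site 23 (G/C, transversion).
Of the 3 differences, 1 transition and 2 transversions over 37 sites: P = 1/37 = 0.027027, Q = 2/37 = 0.054054.
d = −0.5·ln(0.891892) − 0.25·ln(0.891892) = −0.5·(-0.114410) − 0.25·(-0.114410) = 0.0858.

0.0858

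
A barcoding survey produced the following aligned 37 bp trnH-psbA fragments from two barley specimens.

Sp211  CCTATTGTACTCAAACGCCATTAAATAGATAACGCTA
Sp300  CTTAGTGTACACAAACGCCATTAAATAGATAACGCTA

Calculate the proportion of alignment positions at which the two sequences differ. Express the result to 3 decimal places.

0.081

Mismatches occur at site 2 (C/T), site 5 (T/G), site 11 (T/A).
There are 3 differences over 37 sites, so p = 3/37 = 0.081.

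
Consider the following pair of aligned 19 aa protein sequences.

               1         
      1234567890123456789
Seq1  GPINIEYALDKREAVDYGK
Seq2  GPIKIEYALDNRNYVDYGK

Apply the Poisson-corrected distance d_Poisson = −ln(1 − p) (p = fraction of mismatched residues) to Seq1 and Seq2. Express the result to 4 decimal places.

0.2364

Mismatches occur at site 4 (N→K), site 11 (K→N), site 13 (E→N), site 14 (A→Y).
p = 4/19 = 0.210526.
d = −ln(1 − 0.210526) = −ln(0.789474) = 0.2364.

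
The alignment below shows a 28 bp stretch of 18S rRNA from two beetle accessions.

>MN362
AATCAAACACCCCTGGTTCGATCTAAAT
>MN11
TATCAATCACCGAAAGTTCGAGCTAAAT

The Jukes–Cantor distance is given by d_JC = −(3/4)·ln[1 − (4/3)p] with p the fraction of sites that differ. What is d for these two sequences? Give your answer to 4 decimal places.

0.3041

Differing sites — 1:A/T; 7:A/T; 12:C/G; 13:C/A; 14:T/A; 15:G/A; 22:T/G.
p = 7/28 = 0.250000.
d = −0.75 · ln(1 − (4/3)·0.250000) = −0.75 · ln(0.666667) = −0.75 · (-0.405465) = 0.3041.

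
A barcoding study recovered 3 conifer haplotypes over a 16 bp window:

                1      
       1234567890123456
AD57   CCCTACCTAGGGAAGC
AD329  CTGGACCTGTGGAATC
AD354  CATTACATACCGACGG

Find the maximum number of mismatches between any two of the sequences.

Pairwise Hamming distances:
  AD57 vs AD329: 6
  AD57 vs AD354: 7
  AD329 vs AD354: 10
The largest is 10, between AD329 and AD354.

10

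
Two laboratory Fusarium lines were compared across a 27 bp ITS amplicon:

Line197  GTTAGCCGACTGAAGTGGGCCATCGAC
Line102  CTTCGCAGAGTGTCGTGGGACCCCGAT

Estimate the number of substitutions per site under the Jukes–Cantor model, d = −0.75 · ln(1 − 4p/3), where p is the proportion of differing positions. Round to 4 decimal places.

Mismatches occur at site 1 (G/C), site 4 (A/C), site 7 (C/A), site 10 (C/G), site 13 (A/T), site 14 (A/C), site 20 (C/A), site 22 (A/C), site 23 (T/C), site 27 (C/T).
p = 10/27 = 0.370370.
d = −0.75 · ln(1 − (4/3)·0.370370) = −0.75 · ln(0.506173) = −0.75 · (-0.680877) = 0.5107.

0.5107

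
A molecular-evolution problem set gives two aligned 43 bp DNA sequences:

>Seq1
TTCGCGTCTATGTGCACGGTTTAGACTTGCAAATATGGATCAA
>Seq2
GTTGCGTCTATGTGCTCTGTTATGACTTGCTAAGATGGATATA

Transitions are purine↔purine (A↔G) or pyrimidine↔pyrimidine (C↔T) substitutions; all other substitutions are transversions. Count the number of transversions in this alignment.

Mismatches occur at site 1 (T/G, transversion), site 3 (C/T, transition), site 16 (A/T, transversion), site 18 (G/T, transversion), site 22 (T/A, transversion), site 23 (A/T, transversion), site 31 (A/T, transversion), site 34 (T/G, transversion), site 41 (C/A, transversion), site 42 (A/T, transversion).
Of the 10 differences, 1 transition and 9 transversions, so the answer is 9.

9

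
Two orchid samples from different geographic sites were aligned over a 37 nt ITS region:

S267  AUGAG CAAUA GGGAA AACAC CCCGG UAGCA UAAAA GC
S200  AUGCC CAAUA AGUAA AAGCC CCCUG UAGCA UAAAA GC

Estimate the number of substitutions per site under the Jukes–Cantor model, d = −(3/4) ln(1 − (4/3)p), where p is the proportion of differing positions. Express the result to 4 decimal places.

Differing sites — 4:A/C; 5:G/C; 11:G/A; 13:G/U; 18:C/G; 19:A/C; 24:G/U.
p = 7/37 = 0.189189.
d = −0.75 · ln(1 − (4/3)·0.189189) = −0.75 · ln(0.747748) = −0.75 · (-0.290689) = 0.2180.

0.2180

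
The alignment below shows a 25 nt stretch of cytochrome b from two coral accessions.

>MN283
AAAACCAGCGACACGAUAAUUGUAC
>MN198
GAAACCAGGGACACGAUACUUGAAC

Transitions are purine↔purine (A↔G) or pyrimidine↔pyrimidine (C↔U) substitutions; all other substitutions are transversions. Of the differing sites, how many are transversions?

3

Differing sites — 1:A/G (Ti); 9:C/G (Tv); 19:A/C (Tv); 23:U/A (Tv).
Of the 4 differences, 1 transition and 3 transversions, so the answer is 3.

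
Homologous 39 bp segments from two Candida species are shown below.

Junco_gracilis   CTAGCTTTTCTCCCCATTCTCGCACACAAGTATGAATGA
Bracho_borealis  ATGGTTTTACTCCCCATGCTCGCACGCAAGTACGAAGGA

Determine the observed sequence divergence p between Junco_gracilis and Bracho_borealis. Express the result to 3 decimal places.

0.205

Mismatches occur at site 1 (C↔A), site 3 (A↔G), site 5 (C↔T), site 9 (T↔A), site 18 (T↔G), site 26 (A↔G), site 33 (T↔C), site 37 (T↔G).
There are 8 differences over 39 sites, so p = 8/39 = 0.205.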